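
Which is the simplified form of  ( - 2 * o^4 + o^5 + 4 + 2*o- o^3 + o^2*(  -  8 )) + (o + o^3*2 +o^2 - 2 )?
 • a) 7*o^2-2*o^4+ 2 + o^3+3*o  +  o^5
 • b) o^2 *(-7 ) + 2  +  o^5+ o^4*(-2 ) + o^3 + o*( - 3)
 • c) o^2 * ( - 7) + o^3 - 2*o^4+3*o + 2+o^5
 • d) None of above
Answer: c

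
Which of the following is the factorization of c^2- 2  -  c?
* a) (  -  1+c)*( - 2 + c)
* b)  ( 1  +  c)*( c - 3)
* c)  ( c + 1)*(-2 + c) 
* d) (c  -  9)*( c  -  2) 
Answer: c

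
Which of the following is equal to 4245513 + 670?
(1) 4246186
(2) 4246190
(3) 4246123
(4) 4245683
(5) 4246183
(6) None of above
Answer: 5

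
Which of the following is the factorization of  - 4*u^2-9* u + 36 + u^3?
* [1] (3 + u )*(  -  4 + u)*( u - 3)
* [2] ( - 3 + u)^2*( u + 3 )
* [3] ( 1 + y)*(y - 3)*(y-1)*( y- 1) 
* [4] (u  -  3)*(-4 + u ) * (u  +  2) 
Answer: 1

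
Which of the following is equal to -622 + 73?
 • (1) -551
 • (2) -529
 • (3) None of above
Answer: 3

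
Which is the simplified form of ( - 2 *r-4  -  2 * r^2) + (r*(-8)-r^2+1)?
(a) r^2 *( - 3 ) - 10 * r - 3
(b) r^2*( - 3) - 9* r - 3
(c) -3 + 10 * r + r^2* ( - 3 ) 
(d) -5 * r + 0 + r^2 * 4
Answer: a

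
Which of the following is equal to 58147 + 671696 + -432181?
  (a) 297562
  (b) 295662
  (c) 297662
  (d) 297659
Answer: c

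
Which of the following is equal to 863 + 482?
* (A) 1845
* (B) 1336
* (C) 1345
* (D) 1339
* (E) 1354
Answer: C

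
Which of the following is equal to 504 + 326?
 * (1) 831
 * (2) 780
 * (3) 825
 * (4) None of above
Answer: 4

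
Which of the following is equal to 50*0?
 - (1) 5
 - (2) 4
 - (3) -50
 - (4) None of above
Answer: 4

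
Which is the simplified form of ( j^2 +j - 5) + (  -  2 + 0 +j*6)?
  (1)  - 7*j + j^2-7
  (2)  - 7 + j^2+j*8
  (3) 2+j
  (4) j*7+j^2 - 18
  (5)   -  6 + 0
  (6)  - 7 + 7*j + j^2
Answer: 6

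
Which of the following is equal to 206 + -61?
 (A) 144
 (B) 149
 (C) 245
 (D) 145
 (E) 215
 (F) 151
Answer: D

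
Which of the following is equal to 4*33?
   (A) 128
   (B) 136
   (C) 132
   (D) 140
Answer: C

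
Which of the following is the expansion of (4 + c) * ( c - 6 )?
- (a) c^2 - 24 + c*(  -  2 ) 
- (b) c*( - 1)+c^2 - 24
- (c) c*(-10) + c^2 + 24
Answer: a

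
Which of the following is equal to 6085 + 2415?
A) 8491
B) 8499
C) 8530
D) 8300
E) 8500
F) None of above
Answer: E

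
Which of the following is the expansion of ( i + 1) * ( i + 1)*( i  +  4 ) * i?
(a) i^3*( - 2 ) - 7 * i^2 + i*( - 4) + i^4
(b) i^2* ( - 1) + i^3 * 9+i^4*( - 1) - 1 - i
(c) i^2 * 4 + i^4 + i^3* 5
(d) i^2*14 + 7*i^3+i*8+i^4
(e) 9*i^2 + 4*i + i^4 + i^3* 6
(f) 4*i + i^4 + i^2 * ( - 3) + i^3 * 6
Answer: e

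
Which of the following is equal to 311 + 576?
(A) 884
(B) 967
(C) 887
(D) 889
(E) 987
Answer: C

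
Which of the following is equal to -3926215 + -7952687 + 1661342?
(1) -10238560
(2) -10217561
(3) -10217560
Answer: 3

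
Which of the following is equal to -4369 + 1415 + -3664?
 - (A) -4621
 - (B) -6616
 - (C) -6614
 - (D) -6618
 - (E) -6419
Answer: D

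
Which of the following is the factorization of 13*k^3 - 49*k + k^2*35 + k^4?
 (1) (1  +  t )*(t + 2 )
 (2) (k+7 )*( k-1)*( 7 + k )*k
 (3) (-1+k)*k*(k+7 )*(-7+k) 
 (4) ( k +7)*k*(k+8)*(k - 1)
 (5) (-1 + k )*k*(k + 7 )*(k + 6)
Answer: 2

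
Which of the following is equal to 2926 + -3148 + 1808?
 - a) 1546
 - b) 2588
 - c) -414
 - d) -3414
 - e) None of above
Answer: e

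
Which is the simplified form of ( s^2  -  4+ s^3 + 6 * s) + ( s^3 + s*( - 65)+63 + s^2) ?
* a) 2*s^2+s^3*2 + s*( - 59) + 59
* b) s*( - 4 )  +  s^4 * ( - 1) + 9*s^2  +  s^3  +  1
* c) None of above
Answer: a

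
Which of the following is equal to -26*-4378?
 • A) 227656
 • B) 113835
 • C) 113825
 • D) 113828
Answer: D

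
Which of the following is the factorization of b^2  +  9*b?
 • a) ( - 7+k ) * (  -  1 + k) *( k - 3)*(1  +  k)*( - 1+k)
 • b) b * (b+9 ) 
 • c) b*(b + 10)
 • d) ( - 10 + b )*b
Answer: b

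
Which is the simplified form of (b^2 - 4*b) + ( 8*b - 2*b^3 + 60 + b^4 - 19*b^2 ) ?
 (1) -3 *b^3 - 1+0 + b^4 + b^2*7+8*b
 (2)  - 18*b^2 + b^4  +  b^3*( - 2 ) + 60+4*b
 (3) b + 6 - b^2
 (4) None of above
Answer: 2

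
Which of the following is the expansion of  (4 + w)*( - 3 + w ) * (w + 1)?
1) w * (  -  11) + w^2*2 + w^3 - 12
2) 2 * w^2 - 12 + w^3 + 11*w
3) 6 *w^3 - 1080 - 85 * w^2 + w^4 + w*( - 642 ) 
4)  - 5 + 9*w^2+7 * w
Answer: 1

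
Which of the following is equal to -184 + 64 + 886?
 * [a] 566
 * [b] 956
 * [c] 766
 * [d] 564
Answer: c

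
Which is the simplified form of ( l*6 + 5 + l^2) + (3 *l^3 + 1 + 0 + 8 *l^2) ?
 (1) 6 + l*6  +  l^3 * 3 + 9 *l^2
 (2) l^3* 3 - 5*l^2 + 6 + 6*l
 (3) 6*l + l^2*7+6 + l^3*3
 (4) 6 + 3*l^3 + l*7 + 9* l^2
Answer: 1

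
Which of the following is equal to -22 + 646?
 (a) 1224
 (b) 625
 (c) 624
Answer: c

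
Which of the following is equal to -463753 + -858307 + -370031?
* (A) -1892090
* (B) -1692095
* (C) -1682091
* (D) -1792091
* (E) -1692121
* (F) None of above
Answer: F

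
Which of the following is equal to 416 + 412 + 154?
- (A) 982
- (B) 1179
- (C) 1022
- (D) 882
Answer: A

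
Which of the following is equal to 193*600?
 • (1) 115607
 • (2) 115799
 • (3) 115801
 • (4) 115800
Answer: 4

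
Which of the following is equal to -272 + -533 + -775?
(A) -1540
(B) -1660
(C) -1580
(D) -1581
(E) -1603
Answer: C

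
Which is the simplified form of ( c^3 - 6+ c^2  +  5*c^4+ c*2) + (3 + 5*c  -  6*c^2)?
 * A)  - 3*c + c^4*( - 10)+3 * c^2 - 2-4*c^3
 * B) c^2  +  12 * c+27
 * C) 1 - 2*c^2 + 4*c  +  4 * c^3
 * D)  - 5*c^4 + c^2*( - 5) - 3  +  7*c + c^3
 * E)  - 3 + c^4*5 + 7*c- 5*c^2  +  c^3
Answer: E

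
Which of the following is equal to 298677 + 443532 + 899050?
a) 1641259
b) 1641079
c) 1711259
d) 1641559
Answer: a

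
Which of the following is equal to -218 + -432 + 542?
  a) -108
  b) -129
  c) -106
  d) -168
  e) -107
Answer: a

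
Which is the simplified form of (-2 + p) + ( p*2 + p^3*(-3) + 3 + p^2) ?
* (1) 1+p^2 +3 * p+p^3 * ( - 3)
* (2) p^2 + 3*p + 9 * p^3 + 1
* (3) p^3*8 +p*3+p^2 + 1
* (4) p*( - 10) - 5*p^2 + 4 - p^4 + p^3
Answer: 1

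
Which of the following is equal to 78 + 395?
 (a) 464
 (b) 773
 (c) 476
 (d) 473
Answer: d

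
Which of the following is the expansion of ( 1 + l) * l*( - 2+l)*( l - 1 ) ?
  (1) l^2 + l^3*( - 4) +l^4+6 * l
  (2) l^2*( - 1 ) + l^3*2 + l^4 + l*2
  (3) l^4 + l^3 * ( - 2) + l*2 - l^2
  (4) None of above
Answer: 3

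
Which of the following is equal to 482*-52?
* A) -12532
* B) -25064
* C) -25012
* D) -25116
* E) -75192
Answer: B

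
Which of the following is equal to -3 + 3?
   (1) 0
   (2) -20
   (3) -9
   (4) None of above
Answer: 1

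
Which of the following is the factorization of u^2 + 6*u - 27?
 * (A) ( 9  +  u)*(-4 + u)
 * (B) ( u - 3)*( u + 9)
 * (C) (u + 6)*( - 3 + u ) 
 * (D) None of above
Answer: B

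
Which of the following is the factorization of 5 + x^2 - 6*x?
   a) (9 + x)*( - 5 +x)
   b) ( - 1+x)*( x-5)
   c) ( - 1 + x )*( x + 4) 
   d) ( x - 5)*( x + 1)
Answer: b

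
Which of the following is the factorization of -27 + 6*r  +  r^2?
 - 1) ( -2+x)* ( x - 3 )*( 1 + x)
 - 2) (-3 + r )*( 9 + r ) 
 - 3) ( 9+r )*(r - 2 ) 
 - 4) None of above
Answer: 2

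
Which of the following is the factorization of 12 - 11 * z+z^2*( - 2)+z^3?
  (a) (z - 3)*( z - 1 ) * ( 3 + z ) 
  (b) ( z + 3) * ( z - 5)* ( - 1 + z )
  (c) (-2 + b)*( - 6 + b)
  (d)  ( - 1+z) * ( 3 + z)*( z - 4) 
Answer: d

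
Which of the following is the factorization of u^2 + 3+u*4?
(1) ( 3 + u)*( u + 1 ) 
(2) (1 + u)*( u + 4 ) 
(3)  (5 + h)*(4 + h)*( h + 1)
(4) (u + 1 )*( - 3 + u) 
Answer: 1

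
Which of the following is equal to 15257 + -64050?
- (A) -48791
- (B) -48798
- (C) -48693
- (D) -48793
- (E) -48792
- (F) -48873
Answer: D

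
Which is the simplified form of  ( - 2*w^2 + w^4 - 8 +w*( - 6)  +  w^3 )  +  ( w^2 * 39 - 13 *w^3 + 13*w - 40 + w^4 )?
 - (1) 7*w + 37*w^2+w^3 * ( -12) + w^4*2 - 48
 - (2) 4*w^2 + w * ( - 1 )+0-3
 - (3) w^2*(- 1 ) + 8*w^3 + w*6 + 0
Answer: 1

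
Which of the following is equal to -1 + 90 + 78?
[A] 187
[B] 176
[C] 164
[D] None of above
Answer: D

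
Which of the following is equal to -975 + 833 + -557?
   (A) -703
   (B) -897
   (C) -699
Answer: C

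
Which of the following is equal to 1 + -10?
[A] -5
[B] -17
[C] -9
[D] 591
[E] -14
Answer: C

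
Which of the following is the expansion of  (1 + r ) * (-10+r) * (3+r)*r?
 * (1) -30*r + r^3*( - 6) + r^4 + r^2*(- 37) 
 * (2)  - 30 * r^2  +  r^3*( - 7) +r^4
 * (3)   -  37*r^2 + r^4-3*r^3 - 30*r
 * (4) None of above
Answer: 1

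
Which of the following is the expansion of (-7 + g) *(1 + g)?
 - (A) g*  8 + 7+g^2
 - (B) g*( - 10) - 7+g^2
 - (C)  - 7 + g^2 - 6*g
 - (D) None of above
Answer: C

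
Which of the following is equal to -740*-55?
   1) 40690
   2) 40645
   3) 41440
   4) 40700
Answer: 4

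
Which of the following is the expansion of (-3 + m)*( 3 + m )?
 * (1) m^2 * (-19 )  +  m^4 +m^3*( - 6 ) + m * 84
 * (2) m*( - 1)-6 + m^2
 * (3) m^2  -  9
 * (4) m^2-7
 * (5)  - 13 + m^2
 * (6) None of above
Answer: 3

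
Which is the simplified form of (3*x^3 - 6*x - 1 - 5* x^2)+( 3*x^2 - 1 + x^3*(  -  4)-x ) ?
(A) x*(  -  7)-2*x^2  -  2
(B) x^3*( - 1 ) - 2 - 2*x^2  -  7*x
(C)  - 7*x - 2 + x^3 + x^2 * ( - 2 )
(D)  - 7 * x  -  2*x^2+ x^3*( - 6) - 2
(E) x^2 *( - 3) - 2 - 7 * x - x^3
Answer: B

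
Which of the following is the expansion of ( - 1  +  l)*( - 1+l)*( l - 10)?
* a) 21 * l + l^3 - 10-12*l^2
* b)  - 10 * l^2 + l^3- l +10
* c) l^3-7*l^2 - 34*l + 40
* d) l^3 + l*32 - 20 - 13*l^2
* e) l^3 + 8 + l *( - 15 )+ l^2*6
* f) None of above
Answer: a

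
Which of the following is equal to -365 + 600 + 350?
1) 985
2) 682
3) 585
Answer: 3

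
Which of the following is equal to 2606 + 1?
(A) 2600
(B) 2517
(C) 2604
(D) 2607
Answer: D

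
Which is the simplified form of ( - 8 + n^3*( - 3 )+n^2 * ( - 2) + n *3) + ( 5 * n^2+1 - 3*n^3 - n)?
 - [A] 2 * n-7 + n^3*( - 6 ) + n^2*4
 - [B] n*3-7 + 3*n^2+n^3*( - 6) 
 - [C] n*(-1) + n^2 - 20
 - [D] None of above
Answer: D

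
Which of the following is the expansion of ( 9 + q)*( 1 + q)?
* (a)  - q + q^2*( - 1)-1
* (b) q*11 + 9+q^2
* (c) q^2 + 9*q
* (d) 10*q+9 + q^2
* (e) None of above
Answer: d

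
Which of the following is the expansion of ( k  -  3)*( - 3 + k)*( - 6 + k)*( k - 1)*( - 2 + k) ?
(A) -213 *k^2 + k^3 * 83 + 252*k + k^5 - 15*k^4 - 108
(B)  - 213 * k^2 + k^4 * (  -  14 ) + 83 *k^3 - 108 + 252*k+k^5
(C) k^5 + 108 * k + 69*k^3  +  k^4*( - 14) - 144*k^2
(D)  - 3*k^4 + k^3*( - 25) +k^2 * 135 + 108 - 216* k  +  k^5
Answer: A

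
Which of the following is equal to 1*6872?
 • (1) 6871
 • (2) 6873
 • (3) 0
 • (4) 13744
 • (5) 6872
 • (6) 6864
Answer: 5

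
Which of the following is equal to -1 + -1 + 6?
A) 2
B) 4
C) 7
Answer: B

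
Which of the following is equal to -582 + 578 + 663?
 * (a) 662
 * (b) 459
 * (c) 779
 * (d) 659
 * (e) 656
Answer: d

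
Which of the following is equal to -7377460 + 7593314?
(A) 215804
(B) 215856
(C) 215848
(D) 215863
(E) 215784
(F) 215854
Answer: F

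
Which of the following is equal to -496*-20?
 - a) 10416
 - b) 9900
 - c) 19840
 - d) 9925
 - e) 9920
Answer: e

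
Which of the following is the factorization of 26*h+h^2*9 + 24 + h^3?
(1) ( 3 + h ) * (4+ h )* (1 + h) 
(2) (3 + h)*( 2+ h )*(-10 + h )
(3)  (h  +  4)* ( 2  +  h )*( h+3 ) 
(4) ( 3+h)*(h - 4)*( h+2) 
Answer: 3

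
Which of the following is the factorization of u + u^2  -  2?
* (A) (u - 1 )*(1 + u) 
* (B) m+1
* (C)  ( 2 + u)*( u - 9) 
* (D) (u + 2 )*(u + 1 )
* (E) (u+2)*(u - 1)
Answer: E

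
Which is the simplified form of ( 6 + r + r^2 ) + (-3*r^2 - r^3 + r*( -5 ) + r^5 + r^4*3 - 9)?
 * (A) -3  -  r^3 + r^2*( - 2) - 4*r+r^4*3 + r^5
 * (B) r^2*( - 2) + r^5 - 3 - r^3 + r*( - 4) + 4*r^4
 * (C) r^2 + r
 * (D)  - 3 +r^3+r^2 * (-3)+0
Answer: A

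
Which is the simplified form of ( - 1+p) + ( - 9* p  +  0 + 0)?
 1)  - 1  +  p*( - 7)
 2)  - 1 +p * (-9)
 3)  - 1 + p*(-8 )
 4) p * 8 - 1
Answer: 3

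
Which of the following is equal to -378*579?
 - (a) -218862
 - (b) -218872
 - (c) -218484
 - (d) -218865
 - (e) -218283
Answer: a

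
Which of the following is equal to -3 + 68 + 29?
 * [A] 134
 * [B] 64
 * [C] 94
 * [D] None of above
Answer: C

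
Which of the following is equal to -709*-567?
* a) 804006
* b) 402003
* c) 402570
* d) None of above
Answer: b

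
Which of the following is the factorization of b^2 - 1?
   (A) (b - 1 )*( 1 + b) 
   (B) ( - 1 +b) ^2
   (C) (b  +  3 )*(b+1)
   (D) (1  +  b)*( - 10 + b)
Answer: A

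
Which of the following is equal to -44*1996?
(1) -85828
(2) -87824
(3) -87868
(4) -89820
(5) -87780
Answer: 2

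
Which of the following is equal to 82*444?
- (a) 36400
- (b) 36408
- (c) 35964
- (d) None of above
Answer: b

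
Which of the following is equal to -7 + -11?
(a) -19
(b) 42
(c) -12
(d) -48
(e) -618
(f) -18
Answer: f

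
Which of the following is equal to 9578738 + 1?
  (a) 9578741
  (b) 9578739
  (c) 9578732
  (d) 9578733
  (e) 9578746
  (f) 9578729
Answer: b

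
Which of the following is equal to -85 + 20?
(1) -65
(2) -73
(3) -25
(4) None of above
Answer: 1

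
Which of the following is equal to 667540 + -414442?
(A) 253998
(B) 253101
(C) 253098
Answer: C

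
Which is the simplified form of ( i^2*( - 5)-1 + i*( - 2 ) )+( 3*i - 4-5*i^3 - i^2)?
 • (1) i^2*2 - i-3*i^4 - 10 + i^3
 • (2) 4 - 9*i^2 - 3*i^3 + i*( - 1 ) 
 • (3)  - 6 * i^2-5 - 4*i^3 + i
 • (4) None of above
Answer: 4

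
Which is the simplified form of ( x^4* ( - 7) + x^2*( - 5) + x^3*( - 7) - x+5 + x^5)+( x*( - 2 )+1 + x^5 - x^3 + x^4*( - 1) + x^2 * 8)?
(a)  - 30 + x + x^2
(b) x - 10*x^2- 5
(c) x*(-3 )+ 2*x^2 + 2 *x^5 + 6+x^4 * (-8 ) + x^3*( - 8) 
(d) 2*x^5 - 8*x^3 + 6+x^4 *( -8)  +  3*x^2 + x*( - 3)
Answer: d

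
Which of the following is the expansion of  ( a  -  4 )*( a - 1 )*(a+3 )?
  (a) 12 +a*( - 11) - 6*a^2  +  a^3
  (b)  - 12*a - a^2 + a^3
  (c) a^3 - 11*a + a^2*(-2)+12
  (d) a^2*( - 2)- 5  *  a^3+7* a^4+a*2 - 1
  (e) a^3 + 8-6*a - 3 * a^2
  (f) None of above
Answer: c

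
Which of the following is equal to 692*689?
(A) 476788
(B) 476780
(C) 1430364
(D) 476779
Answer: A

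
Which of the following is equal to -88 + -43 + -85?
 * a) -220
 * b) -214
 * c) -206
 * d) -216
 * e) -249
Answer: d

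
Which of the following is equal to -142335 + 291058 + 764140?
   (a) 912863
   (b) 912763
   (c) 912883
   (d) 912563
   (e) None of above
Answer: a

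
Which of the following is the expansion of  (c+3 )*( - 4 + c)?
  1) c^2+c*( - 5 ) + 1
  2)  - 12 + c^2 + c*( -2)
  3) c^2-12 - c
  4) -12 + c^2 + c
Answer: 3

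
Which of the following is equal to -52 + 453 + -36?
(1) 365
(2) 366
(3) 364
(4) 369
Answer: 1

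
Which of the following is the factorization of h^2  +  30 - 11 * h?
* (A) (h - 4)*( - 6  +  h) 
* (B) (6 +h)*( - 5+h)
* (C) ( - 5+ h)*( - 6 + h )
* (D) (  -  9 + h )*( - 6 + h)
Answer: C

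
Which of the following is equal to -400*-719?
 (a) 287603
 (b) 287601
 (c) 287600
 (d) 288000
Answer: c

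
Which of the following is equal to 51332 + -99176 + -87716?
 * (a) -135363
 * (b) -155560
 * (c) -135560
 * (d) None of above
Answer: c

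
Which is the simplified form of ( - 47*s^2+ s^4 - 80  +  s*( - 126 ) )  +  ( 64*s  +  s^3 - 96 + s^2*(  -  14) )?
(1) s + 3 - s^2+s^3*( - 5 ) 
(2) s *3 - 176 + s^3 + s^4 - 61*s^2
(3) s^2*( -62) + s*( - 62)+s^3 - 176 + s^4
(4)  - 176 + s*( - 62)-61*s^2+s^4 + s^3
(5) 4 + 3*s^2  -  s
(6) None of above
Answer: 4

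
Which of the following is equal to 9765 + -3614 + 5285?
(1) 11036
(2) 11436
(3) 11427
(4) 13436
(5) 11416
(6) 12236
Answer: 2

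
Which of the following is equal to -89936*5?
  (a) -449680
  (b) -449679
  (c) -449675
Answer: a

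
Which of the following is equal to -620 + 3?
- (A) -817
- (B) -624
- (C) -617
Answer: C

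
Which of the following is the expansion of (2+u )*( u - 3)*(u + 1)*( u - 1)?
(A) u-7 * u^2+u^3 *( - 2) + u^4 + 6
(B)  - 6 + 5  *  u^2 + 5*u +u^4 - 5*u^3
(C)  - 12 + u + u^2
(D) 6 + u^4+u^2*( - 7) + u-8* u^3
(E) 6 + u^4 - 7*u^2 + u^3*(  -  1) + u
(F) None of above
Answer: E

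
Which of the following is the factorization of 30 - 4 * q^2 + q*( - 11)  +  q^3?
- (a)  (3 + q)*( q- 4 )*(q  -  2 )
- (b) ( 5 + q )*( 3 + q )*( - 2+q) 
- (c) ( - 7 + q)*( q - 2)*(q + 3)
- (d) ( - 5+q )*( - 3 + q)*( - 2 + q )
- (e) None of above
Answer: e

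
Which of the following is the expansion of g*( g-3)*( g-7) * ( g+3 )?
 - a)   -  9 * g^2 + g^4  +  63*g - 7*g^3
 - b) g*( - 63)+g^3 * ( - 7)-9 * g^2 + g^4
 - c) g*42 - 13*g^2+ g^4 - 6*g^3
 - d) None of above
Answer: a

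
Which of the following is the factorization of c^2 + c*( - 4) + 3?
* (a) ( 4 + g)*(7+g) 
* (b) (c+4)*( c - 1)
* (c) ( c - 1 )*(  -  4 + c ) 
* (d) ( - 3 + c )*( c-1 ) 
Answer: d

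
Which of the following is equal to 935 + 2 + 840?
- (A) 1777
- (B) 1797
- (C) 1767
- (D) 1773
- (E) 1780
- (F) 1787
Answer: A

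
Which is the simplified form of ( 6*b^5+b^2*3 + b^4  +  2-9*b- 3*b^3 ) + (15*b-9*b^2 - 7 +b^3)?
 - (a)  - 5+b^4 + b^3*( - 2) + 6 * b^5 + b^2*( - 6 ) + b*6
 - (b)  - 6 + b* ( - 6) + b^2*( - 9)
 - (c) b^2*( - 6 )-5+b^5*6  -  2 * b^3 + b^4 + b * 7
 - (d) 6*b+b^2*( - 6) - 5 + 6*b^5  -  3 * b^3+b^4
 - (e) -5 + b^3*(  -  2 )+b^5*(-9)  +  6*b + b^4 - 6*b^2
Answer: a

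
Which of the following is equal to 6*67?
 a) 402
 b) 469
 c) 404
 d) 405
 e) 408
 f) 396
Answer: a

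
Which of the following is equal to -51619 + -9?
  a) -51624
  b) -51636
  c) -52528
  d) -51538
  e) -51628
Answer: e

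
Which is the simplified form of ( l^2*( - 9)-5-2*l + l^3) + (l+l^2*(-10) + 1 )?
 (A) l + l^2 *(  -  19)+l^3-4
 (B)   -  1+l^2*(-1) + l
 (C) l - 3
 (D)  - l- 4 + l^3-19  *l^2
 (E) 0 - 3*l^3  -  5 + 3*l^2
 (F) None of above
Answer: D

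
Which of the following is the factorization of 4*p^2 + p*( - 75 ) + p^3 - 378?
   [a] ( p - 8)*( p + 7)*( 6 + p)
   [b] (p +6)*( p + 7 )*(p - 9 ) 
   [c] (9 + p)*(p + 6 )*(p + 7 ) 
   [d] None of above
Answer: b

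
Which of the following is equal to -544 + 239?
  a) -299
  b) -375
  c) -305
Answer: c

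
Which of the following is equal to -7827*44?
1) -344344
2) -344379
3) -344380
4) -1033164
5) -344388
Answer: 5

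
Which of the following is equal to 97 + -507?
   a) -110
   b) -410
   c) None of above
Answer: b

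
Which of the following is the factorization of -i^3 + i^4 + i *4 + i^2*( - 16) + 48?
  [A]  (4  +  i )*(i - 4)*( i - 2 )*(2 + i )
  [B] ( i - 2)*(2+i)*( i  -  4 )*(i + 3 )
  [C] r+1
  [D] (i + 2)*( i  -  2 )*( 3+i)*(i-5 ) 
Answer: B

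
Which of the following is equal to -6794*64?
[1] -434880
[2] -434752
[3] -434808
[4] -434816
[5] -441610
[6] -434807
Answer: 4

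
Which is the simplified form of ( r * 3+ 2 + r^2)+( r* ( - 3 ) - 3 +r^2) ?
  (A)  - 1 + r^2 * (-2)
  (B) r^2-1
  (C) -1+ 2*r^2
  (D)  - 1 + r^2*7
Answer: C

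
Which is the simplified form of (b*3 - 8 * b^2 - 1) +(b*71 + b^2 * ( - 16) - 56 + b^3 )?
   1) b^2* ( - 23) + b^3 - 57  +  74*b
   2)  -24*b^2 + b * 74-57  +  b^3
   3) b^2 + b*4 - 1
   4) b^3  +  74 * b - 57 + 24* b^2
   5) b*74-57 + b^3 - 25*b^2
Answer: 2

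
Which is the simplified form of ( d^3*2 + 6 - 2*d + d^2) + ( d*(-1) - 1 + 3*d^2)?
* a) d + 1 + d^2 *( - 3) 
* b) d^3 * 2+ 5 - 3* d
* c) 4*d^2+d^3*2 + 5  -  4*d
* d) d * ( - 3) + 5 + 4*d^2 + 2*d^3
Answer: d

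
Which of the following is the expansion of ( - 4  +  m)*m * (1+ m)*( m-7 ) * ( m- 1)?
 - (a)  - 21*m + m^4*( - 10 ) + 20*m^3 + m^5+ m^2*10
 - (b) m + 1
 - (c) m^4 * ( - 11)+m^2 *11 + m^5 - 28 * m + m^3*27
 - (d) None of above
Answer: c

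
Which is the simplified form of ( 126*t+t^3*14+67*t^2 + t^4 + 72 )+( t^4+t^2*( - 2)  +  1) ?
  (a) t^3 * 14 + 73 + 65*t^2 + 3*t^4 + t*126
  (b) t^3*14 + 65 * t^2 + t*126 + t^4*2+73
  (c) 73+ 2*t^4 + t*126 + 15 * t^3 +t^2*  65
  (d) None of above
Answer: b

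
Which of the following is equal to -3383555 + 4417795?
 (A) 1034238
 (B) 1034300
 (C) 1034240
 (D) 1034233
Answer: C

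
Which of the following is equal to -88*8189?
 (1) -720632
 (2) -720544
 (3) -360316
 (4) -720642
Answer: 1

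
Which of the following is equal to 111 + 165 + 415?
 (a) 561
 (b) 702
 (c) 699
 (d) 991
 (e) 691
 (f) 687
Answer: e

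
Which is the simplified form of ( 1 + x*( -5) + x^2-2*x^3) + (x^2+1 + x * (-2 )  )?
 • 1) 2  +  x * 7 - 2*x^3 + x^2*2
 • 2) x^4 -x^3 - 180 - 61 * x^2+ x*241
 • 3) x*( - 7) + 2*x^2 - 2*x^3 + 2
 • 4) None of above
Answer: 3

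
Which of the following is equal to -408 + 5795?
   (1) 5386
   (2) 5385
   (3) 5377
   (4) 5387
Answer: 4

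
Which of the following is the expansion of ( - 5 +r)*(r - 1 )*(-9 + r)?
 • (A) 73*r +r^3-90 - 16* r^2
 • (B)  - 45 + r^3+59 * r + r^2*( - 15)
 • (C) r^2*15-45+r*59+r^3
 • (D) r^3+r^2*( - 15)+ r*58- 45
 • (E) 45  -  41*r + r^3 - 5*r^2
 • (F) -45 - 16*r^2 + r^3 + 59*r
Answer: B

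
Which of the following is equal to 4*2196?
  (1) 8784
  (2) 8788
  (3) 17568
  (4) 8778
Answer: 1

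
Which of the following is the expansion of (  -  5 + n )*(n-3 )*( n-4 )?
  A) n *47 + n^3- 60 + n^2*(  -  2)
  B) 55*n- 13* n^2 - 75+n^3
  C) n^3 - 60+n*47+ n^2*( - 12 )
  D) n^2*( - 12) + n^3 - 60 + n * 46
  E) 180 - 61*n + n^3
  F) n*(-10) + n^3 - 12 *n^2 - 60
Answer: C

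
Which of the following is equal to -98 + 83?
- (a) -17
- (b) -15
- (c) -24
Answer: b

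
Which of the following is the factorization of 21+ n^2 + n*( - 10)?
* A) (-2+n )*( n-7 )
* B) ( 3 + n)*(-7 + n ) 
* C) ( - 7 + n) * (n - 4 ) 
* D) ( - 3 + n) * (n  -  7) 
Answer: D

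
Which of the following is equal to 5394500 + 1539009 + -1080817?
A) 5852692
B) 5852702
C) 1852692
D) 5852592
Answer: A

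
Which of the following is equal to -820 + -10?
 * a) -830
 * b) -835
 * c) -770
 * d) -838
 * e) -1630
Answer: a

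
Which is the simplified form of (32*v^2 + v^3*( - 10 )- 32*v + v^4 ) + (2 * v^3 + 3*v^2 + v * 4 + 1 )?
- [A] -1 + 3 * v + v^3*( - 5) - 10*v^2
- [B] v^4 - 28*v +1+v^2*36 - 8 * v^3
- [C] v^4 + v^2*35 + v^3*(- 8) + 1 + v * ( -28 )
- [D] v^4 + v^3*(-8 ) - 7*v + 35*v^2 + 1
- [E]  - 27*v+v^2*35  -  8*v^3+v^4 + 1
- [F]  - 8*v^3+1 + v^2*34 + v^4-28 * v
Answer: C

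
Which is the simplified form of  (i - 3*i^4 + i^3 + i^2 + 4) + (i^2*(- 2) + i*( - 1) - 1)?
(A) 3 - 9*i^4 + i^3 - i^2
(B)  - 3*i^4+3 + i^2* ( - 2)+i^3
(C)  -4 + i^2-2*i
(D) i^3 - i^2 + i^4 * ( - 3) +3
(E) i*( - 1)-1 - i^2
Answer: D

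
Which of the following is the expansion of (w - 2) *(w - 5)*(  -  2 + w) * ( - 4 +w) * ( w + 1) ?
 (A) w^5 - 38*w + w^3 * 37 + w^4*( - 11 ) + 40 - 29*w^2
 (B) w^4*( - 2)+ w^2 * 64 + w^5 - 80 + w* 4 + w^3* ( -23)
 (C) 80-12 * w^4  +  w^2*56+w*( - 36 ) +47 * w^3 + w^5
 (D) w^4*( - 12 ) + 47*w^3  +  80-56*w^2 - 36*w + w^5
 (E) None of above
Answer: D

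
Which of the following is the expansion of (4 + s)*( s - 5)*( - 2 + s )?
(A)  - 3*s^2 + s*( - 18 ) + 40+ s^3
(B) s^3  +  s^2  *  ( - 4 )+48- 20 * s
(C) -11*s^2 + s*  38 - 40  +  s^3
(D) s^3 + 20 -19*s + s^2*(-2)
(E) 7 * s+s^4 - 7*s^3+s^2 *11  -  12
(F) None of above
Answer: A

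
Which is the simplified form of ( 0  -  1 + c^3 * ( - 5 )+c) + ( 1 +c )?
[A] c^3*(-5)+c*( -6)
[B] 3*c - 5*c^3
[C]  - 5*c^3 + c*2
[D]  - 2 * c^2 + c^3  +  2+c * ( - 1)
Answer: C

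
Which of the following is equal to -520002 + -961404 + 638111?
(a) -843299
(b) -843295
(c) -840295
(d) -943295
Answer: b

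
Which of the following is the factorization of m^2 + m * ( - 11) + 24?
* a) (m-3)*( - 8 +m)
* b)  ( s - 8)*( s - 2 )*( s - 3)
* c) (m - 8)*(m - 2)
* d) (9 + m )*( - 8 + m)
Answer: a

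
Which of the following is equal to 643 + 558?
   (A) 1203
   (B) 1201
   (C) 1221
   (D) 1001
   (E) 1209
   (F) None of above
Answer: B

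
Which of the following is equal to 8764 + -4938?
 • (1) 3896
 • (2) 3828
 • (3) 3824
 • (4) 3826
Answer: 4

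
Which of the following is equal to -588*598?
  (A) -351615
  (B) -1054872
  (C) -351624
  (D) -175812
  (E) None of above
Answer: C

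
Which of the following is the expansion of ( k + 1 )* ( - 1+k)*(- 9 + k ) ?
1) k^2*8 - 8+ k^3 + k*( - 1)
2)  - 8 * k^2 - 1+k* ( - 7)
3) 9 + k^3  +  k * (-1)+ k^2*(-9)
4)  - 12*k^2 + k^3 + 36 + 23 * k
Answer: 3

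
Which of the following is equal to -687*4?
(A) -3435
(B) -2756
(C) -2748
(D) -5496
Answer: C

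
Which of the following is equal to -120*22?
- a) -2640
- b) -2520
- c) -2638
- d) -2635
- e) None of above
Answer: a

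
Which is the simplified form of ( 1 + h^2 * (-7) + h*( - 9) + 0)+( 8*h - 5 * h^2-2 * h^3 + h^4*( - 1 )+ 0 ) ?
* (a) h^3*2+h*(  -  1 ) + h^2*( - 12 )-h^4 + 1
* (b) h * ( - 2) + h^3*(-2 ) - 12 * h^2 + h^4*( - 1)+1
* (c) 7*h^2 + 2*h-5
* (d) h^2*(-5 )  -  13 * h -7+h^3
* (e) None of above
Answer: e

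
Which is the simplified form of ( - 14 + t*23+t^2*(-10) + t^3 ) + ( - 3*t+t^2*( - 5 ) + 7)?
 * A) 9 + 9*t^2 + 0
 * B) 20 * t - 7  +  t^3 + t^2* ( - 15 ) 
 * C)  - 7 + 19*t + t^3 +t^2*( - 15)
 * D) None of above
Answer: B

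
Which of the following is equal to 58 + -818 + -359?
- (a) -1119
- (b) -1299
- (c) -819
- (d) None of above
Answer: a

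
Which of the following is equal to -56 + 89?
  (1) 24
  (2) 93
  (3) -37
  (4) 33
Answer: 4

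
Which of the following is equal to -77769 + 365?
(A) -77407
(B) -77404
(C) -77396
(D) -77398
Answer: B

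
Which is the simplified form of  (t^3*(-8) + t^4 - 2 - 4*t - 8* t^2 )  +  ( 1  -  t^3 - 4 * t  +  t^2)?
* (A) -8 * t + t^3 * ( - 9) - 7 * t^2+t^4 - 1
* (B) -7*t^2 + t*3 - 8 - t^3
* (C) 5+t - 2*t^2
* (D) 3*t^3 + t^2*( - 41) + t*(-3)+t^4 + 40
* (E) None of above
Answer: A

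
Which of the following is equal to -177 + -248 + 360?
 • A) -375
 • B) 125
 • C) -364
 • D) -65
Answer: D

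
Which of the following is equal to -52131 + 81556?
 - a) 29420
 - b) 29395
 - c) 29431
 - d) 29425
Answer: d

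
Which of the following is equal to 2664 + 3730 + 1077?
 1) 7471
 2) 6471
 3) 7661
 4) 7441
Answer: 1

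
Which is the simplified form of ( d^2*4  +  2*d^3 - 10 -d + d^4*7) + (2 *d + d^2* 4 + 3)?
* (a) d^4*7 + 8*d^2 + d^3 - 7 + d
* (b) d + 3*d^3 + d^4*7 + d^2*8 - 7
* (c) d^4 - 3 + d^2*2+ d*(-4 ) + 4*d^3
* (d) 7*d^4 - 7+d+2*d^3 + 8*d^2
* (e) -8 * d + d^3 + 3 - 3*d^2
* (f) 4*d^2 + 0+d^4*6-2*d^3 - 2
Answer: d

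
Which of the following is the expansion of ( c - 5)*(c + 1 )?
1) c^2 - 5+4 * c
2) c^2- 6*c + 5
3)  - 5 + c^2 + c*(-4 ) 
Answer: 3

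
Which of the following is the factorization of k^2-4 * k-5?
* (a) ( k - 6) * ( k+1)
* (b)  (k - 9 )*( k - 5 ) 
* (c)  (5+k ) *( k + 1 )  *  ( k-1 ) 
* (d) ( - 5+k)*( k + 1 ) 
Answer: d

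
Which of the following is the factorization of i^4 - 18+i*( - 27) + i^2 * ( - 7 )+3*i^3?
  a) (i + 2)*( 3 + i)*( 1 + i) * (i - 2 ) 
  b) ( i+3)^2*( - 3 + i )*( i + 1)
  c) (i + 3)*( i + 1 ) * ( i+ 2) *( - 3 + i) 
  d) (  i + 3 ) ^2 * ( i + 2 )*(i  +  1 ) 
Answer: c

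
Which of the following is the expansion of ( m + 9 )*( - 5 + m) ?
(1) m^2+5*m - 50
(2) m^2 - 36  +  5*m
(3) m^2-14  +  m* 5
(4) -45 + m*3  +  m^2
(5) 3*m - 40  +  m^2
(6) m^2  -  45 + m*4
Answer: 6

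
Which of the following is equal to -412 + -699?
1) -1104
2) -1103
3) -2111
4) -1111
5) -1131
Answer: 4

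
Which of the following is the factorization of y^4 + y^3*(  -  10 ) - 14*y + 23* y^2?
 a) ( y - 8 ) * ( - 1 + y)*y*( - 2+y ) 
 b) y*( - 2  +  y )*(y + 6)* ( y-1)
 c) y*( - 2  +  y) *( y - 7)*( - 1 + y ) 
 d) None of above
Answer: c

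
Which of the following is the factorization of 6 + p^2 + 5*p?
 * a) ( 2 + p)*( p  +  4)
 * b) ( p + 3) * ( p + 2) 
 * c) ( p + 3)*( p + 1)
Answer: b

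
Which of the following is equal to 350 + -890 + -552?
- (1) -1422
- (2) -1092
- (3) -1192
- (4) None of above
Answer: 2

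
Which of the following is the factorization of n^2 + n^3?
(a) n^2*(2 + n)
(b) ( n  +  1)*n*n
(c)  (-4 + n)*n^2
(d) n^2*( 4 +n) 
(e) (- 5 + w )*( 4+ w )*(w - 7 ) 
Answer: b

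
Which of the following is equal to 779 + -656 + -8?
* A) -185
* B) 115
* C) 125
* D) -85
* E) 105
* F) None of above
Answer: B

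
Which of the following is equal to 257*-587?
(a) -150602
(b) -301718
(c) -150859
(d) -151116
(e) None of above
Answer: c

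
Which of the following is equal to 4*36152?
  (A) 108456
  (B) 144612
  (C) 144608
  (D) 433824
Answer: C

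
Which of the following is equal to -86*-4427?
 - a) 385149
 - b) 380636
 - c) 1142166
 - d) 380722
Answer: d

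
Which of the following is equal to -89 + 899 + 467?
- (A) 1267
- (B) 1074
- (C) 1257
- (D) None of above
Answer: D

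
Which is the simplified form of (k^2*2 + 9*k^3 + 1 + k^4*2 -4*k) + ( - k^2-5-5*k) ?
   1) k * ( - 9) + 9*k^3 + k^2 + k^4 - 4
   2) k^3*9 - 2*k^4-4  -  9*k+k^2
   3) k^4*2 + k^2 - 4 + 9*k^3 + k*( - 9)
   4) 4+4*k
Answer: 3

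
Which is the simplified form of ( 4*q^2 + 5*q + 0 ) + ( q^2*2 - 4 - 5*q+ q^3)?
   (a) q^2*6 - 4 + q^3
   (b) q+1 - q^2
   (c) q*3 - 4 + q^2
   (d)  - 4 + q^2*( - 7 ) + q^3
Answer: a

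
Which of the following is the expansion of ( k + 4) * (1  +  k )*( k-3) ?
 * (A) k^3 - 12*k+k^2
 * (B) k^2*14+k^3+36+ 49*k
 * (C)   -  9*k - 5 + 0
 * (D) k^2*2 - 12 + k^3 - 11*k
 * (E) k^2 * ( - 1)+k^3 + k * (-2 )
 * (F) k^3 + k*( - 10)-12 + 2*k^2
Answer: D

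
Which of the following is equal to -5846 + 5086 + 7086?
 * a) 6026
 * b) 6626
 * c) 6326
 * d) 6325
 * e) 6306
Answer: c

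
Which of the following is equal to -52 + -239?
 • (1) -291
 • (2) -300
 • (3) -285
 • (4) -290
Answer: 1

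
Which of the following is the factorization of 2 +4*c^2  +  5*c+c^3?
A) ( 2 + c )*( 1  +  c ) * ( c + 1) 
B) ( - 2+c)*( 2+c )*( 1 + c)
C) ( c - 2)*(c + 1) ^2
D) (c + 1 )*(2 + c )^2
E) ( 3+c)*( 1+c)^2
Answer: A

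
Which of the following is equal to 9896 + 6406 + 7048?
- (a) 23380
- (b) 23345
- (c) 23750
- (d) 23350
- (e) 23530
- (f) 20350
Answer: d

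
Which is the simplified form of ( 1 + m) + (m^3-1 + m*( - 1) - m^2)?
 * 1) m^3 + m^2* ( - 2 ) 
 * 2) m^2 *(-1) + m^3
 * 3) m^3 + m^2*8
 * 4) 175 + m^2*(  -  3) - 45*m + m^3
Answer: 2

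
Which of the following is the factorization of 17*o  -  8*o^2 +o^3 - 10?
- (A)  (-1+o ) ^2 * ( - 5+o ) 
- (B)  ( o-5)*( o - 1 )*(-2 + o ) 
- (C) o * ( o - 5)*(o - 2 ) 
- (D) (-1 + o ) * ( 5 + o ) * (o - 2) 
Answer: B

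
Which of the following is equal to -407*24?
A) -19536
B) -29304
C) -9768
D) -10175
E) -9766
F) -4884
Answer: C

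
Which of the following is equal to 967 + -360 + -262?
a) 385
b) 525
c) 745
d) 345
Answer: d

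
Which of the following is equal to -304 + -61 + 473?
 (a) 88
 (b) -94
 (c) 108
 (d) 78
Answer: c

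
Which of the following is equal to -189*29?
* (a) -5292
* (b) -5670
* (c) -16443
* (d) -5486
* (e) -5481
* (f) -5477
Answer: e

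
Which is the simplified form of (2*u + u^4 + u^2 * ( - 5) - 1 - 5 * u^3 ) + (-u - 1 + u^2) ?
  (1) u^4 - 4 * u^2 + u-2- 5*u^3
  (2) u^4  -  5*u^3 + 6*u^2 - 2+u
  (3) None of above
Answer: 1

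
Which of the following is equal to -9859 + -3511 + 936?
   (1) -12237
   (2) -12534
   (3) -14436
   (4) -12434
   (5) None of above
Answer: 4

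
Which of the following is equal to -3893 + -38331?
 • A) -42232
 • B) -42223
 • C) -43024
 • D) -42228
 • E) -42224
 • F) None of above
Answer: E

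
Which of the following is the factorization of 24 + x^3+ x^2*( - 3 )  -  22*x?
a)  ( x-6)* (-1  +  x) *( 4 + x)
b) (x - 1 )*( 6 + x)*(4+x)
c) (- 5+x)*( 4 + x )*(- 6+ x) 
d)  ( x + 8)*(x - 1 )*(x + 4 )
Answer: a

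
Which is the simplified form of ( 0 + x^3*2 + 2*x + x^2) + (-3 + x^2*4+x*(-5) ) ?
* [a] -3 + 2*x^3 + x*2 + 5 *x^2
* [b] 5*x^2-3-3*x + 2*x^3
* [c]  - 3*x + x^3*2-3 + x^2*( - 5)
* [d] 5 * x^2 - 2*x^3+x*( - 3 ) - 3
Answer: b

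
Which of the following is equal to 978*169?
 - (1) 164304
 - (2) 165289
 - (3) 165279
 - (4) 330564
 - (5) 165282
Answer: 5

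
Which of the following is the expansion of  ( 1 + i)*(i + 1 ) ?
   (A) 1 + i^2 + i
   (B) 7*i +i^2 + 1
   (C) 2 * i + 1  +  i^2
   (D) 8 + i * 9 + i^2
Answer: C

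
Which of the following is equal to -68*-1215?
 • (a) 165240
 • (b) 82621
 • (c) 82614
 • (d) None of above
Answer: d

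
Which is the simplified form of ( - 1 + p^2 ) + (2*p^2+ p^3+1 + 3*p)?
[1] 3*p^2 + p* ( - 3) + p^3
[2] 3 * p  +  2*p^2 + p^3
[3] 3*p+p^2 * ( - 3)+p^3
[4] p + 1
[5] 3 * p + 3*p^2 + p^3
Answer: 5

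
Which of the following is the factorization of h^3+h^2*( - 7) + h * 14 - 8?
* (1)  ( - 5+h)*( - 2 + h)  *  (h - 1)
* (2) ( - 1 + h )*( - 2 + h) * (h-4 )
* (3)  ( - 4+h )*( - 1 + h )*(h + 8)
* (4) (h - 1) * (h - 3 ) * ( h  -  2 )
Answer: 2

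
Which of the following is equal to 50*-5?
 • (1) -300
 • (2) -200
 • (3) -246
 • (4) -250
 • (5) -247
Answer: 4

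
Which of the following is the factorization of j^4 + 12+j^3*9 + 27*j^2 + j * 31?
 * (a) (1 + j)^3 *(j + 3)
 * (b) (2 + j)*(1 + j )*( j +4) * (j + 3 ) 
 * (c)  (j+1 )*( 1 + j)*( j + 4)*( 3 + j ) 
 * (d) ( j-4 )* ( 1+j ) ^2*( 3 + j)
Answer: c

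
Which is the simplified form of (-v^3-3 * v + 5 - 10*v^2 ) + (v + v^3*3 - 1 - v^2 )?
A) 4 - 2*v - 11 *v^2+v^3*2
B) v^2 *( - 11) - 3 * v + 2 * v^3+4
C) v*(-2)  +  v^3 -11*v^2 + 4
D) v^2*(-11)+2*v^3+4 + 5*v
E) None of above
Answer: A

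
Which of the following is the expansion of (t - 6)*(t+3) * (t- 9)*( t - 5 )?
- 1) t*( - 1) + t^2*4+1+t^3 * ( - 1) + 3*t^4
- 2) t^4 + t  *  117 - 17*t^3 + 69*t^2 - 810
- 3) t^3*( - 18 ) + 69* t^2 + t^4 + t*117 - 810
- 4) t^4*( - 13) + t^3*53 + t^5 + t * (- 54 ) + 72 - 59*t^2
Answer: 2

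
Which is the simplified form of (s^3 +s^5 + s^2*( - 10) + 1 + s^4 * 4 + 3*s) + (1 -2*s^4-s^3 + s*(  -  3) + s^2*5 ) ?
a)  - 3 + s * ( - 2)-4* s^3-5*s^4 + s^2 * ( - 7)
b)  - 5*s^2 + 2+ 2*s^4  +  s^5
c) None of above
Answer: b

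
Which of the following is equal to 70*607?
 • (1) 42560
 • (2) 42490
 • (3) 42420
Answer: 2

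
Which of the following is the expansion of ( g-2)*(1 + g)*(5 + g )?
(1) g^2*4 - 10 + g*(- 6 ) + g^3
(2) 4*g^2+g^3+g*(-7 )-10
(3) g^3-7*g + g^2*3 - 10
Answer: 2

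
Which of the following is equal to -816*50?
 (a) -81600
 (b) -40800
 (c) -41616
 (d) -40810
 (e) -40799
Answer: b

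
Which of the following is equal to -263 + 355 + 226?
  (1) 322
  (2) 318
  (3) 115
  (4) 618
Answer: 2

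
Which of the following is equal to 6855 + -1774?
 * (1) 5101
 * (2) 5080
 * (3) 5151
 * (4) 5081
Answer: 4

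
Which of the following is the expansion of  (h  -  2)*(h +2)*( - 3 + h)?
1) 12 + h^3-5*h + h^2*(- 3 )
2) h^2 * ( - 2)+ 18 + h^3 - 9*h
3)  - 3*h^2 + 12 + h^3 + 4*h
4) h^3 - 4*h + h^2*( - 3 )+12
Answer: 4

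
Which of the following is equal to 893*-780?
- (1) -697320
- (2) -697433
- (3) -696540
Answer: 3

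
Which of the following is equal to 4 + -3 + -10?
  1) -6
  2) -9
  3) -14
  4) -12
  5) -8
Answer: 2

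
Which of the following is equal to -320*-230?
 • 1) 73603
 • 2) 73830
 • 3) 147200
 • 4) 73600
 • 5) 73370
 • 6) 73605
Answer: 4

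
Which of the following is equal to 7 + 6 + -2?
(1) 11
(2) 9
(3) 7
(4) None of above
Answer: 1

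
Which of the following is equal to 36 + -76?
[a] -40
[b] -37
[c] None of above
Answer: a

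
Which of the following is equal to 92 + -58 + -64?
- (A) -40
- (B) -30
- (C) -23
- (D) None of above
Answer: B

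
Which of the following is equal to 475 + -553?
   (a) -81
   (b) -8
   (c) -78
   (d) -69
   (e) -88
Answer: c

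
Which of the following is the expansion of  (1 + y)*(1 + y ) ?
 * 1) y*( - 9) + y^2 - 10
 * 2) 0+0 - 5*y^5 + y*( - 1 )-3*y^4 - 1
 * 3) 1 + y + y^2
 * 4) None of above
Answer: 4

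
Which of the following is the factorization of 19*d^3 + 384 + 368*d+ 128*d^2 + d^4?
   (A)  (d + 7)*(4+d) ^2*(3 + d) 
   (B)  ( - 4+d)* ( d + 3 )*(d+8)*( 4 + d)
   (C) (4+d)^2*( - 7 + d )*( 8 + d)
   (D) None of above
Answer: D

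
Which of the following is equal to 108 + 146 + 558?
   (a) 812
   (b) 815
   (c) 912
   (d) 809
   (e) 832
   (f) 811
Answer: a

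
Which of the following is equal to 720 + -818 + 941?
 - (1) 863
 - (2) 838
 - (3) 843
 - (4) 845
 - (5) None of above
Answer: 3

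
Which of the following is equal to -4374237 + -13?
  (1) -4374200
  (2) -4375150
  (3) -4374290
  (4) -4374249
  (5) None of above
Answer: 5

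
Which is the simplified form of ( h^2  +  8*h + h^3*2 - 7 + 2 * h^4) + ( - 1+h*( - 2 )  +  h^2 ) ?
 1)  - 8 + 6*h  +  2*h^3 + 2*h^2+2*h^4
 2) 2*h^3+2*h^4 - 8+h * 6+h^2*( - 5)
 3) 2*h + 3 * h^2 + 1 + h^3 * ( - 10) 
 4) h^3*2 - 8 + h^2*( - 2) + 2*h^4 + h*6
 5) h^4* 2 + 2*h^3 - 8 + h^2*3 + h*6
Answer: 1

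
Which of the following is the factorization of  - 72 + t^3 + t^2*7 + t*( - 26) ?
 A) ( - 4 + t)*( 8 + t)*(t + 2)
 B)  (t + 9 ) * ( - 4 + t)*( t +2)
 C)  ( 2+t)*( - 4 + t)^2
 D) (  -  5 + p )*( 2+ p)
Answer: B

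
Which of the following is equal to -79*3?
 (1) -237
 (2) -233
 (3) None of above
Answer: 1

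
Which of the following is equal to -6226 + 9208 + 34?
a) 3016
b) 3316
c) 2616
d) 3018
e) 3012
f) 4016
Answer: a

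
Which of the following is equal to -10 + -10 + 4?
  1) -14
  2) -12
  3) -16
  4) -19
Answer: 3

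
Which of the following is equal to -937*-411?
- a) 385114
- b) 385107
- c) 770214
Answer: b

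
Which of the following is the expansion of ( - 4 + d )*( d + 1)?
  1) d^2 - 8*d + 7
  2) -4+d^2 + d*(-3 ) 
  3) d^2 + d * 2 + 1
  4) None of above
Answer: 2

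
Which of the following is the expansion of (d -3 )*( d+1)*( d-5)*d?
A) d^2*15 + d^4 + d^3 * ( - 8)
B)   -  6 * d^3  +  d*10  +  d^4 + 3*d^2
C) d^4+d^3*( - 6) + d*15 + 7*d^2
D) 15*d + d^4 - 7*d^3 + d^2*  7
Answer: D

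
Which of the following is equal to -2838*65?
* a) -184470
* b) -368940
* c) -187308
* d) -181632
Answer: a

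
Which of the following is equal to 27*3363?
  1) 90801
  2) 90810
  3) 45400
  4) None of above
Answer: 1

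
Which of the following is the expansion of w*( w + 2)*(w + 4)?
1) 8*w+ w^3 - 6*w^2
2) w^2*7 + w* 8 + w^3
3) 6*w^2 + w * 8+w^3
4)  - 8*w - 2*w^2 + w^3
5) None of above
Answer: 3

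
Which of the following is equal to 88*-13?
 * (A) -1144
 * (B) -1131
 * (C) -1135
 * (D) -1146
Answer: A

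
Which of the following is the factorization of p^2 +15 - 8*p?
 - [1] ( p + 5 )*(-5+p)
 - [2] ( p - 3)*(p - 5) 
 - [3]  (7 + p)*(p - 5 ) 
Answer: 2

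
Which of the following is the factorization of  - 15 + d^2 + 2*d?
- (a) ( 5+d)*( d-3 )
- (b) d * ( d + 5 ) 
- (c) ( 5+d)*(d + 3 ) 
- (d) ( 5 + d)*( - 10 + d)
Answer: a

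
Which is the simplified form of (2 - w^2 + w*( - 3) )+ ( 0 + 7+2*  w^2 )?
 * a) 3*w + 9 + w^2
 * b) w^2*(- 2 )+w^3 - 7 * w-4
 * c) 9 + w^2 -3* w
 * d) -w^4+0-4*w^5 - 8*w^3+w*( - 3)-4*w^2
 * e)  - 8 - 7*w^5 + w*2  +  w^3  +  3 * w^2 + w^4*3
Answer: c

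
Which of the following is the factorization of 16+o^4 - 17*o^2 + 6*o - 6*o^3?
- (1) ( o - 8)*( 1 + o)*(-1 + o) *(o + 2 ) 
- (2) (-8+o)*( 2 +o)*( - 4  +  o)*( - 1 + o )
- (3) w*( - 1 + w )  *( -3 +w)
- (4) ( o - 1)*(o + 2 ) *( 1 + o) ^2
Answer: 1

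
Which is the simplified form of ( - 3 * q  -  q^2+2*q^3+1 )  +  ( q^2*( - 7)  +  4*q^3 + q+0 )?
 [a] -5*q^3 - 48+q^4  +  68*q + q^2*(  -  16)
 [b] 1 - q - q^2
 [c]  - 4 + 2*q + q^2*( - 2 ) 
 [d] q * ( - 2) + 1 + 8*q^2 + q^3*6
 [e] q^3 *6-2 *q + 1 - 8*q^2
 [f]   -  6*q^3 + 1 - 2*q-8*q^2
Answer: e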